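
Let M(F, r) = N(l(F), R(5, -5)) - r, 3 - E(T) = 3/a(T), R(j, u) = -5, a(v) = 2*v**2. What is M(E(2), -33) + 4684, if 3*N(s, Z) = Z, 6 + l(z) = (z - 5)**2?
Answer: 14146/3 ≈ 4715.3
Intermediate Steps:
l(z) = -6 + (-5 + z)**2 (l(z) = -6 + (z - 5)**2 = -6 + (-5 + z)**2)
N(s, Z) = Z/3
E(T) = 3 - 3/(2*T**2)
M(F, r) = -5/3 - r (M(F, r) = (1/3)*(-5) - r = -5/3 - r)
M(E(2), -33) + 4684 = (-5/3 - 1*(-33)) + 4684 = (-5/3 + 33) + 4684 = 94/3 + 4684 = 14146/3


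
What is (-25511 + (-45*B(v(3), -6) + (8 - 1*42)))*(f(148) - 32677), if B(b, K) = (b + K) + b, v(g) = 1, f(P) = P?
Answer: 825098085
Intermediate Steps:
B(b, K) = K + 2*b (B(b, K) = (K + b) + b = K + 2*b)
(-25511 + (-45*B(v(3), -6) + (8 - 1*42)))*(f(148) - 32677) = (-25511 + (-45*(-6 + 2*1) + (8 - 1*42)))*(148 - 32677) = (-25511 + (-45*(-6 + 2) + (8 - 42)))*(-32529) = (-25511 + (-45*(-4) - 34))*(-32529) = (-25511 + (180 - 34))*(-32529) = (-25511 + 146)*(-32529) = -25365*(-32529) = 825098085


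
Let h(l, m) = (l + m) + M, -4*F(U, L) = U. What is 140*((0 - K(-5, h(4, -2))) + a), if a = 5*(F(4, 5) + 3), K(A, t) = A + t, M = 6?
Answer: 980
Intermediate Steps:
F(U, L) = -U/4
h(l, m) = 6 + l + m (h(l, m) = (l + m) + 6 = 6 + l + m)
a = 10 (a = 5*(-¼*4 + 3) = 5*(-1 + 3) = 5*2 = 10)
140*((0 - K(-5, h(4, -2))) + a) = 140*((0 - (-5 + (6 + 4 - 2))) + 10) = 140*((0 - (-5 + 8)) + 10) = 140*((0 - 1*3) + 10) = 140*((0 - 3) + 10) = 140*(-3 + 10) = 140*7 = 980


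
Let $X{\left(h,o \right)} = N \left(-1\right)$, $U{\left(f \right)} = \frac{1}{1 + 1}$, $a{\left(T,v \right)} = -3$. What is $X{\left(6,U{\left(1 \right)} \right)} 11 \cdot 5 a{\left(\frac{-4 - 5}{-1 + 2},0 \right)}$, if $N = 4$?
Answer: $660$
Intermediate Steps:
$U{\left(f \right)} = \frac{1}{2}$
$X{\left(h,o \right)} = -4$ ($X{\left(h,o \right)} = 4 \left(-1\right) = -4$)
$X{\left(6,U{\left(1 \right)} \right)} 11 \cdot 5 a{\left(\frac{-4 - 5}{-1 + 2},0 \right)} = \left(-4\right) 11 \cdot 5 \left(-3\right) = \left(-44\right) \left(-15\right) = 660$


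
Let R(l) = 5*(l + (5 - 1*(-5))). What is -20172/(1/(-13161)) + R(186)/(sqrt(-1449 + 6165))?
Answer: 265483692 + 490*sqrt(131)/393 ≈ 2.6548e+8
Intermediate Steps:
R(l) = 50 + 5*l (R(l) = 5*(l + (5 + 5)) = 5*(l + 10) = 5*(10 + l) = 50 + 5*l)
-20172/(1/(-13161)) + R(186)/(sqrt(-1449 + 6165)) = -20172/(1/(-13161)) + (50 + 5*186)/(sqrt(-1449 + 6165)) = -20172/(-1/13161) + (50 + 930)/(sqrt(4716)) = -20172*(-13161) + 980/((6*sqrt(131))) = 265483692 + 980*(sqrt(131)/786) = 265483692 + 490*sqrt(131)/393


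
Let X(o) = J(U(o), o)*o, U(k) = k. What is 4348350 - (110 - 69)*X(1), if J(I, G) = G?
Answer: 4348309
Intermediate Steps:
X(o) = o**2 (X(o) = o*o = o**2)
4348350 - (110 - 69)*X(1) = 4348350 - (110 - 69)*1**2 = 4348350 - 41 = 4348309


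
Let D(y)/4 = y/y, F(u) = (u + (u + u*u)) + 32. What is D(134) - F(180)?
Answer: -32788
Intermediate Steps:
F(u) = 32 + u² + 2*u (F(u) = (u + (u + u²)) + 32 = (u² + 2*u) + 32 = 32 + u² + 2*u)
D(y) = 4 (D(y) = 4*(y/y) = 4*1 = 4)
D(134) - F(180) = 4 - (32 + 180² + 2*180) = 4 - (32 + 32400 + 360) = 4 - 1*32792 = 4 - 32792 = -32788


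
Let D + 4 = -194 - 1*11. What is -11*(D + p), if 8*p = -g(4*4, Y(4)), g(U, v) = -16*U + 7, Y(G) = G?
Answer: 15653/8 ≈ 1956.6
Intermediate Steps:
g(U, v) = 7 - 16*U
D = -209 (D = -4 + (-194 - 1*11) = -4 + (-194 - 11) = -4 - 205 = -209)
p = 249/8 (p = (-(7 - 64*4))/8 = (-(7 - 16*16))/8 = (-(7 - 256))/8 = (-1*(-249))/8 = (⅛)*249 = 249/8 ≈ 31.125)
-11*(D + p) = -11*(-209 + 249/8) = -11*(-1423/8) = 15653/8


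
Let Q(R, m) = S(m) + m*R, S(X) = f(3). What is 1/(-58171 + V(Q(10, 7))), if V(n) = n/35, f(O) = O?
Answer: -35/2035912 ≈ -1.7191e-5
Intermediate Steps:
S(X) = 3
Q(R, m) = 3 + R*m (Q(R, m) = 3 + m*R = 3 + R*m)
V(n) = n/35 (V(n) = n*(1/35) = n/35)
1/(-58171 + V(Q(10, 7))) = 1/(-58171 + (3 + 10*7)/35) = 1/(-58171 + (3 + 70)/35) = 1/(-58171 + (1/35)*73) = 1/(-58171 + 73/35) = 1/(-2035912/35) = -35/2035912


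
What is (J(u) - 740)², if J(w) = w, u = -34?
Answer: 599076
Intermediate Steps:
(J(u) - 740)² = (-34 - 740)² = (-774)² = 599076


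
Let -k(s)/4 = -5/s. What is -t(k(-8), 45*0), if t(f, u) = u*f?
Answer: 0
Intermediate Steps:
k(s) = 20/s (k(s) = -(-20)/s = 20/s)
t(f, u) = f*u
-t(k(-8), 45*0) = -20/(-8)*45*0 = -20*(-1/8)*0 = -(-5)*0/2 = -1*0 = 0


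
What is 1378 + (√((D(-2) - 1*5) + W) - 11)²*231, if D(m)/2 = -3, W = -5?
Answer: 25633 - 20328*I ≈ 25633.0 - 20328.0*I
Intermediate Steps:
D(m) = -6 (D(m) = 2*(-3) = -6)
1378 + (√((D(-2) - 1*5) + W) - 11)²*231 = 1378 + (√((-6 - 1*5) - 5) - 11)²*231 = 1378 + (√((-6 - 5) - 5) - 11)²*231 = 1378 + (√(-11 - 5) - 11)²*231 = 1378 + (√(-16) - 11)²*231 = 1378 + (4*I - 11)²*231 = 1378 + (-11 + 4*I)²*231 = 1378 + 231*(-11 + 4*I)²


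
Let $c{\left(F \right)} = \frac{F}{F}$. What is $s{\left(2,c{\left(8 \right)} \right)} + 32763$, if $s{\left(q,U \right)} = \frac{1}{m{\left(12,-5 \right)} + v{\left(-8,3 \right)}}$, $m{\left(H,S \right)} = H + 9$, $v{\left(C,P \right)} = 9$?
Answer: $\frac{982891}{30} \approx 32763.0$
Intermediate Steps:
$c{\left(F \right)} = 1$
$m{\left(H,S \right)} = 9 + H$
$s{\left(q,U \right)} = \frac{1}{30}$ ($s{\left(q,U \right)} = \frac{1}{\left(9 + 12\right) + 9} = \frac{1}{21 + 9} = \frac{1}{30}$)
$s{\left(2,c{\left(8 \right)} \right)} + 32763 = \frac{1}{30} + 32763 = \frac{982891}{30}$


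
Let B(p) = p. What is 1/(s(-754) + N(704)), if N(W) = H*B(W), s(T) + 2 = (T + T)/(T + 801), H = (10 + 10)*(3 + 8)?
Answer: 47/7277758 ≈ 6.4580e-6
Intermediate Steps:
H = 220 (H = 20*11 = 220)
s(T) = -2 + 2*T/(801 + T) (s(T) = -2 + (T + T)/(T + 801) = -2 + (2*T)/(801 + T) = -2 + 2*T/(801 + T))
N(W) = 220*W
1/(s(-754) + N(704)) = 1/(-1602/(801 - 754) + 220*704) = 1/(-1602/47 + 154880) = 1/(7277758/47) = 47/7277758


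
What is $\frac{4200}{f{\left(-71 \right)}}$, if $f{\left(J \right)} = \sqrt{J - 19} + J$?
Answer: $- \frac{42600}{733} - \frac{1800 i \sqrt{10}}{733} \approx -58.117 - 7.7655 i$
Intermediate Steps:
$f{\left(J \right)} = J + \sqrt{-19 + J}$ ($f{\left(J \right)} = \sqrt{-19 + J} + J = J + \sqrt{-19 + J}$)
$\frac{4200}{f{\left(-71 \right)}} = \frac{4200}{-71 + \sqrt{-19 - 71}} = \frac{4200}{-71 + \sqrt{-90}} = \frac{4200}{-71 + 3 i \sqrt{10}}$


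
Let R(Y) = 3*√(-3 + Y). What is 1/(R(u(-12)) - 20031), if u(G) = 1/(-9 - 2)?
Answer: -73447/1471216959 - I*√374/1471216959 ≈ -4.9923e-5 - 1.3145e-8*I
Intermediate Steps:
u(G) = -1/11 (u(G) = 1/(-11) = -1/11)
1/(R(u(-12)) - 20031) = 1/(3*√(-3 - 1/11) - 20031) = 1/(3*√(-34/11) - 20031) = 1/(3*(I*√374/11) - 20031) = 1/(3*I*√374/11 - 20031) = 1/(-20031 + 3*I*√374/11)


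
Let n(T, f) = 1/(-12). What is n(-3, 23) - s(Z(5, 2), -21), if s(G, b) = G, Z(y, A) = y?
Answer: -61/12 ≈ -5.0833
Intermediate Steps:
n(T, f) = -1/12
n(-3, 23) - s(Z(5, 2), -21) = -1/12 - 1*5 = -1/12 - 5 = -61/12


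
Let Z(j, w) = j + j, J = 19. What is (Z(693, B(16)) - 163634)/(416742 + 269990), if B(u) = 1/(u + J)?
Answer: -2386/10099 ≈ -0.23626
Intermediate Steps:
B(u) = 1/(19 + u) (B(u) = 1/(u + 19) = 1/(19 + u))
Z(j, w) = 2*j
(Z(693, B(16)) - 163634)/(416742 + 269990) = (2*693 - 163634)/(416742 + 269990) = (1386 - 163634)/686732 = -162248*1/686732 = -2386/10099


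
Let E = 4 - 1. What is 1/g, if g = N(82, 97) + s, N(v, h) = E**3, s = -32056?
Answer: -1/32029 ≈ -3.1222e-5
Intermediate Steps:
E = 3
N(v, h) = 27 (N(v, h) = 3**3 = 27)
g = -32029 (g = 27 - 32056 = -32029)
1/g = 1/(-32029) = -1/32029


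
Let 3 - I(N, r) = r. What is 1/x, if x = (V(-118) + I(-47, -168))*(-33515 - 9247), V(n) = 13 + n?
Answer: -1/2822292 ≈ -3.5432e-7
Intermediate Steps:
I(N, r) = 3 - r
x = -2822292 (x = ((13 - 118) + (3 - 1*(-168)))*(-33515 - 9247) = (-105 + (3 + 168))*(-42762) = (-105 + 171)*(-42762) = 66*(-42762) = -2822292)
1/x = 1/(-2822292) = -1/2822292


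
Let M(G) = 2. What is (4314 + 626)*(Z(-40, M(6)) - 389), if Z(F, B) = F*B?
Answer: -2316860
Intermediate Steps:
Z(F, B) = B*F
(4314 + 626)*(Z(-40, M(6)) - 389) = (4314 + 626)*(2*(-40) - 389) = 4940*(-80 - 389) = 4940*(-469) = -2316860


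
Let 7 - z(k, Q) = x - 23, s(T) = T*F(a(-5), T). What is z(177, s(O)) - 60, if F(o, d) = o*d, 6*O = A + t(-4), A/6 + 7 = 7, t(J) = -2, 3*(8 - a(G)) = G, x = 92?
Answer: -122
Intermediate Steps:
a(G) = 8 - G/3
A = 0 (A = -42 + 6*7 = -42 + 42 = 0)
O = -⅓ (O = (0 - 2)/6 = (⅙)*(-2) = -⅓ ≈ -0.33333)
F(o, d) = d*o
s(T) = 29*T²/3 (s(T) = T*(T*(8 - ⅓*(-5))) = T*(T*(8 + 5/3)) = T*(T*(29/3)) = T*(29*T/3) = 29*T²/3)
z(k, Q) = -62 (z(k, Q) = 7 - (92 - 23) = 7 - 1*69 = 7 - 69 = -62)
z(177, s(O)) - 60 = -62 - 60 = -122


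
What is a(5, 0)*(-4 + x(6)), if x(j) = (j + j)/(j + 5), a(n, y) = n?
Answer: -160/11 ≈ -14.545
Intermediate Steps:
x(j) = 2*j/(5 + j) (x(j) = (2*j)/(5 + j) = 2*j/(5 + j))
a(5, 0)*(-4 + x(6)) = 5*(-4 + 2*6/(5 + 6)) = 5*(-4 + 2*6/11) = 5*(-4 + 2*6*(1/11)) = 5*(-4 + 12/11) = 5*(-32/11) = -160/11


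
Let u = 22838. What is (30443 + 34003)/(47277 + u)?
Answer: 64446/70115 ≈ 0.91915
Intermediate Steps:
(30443 + 34003)/(47277 + u) = (30443 + 34003)/(47277 + 22838) = 64446/70115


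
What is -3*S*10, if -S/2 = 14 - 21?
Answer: -420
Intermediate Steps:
S = 14 (S = -2*(14 - 21) = -2*(-7) = 14)
-3*S*10 = -3*14*10 = -42*10 = -420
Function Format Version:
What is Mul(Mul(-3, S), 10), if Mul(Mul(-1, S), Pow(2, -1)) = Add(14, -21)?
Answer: -420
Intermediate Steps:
S = 14 (S = Mul(-2, Add(14, -21)) = Mul(-2, -7) = 14)
Mul(Mul(-3, S), 10) = Mul(Mul(-3, 14), 10) = Mul(-42, 10) = -420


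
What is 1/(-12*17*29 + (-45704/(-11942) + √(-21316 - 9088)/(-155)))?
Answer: -1266031959371900/7485000029907262041 + 5526190355*I*√7601/14970000059814524082 ≈ -0.00016914 + 3.2184e-8*I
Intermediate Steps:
1/(-12*17*29 + (-45704/(-11942) + √(-21316 - 9088)/(-155))) = 1/(-204*29 + (-45704*(-1/11942) + √(-30404)*(-1/155))) = 1/(-5916 + (22852/5971 + (2*I*√7601)*(-1/155))) = 1/(-5916 + (22852/5971 - 2*I*√7601/155)) = 1/(-35301584/5971 - 2*I*√7601/155)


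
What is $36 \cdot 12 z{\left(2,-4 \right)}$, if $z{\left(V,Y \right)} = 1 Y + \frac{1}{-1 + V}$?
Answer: $-1296$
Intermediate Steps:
$z{\left(V,Y \right)} = Y + \frac{1}{-1 + V}$
$36 \cdot 12 z{\left(2,-4 \right)} = 36 \cdot 12 \frac{1 - -4 + 2 \left(-4\right)}{-1 + 2} = 432 \frac{1 + 4 - 8}{1} = 432 \cdot 1 \left(-3\right) = 432 \left(-3\right) = -1296$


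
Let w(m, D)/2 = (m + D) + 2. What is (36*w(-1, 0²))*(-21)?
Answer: -1512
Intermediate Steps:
w(m, D) = 4 + 2*D + 2*m (w(m, D) = 2*((m + D) + 2) = 2*((D + m) + 2) = 2*(2 + D + m) = 4 + 2*D + 2*m)
(36*w(-1, 0²))*(-21) = (36*(4 + 2*0² + 2*(-1)))*(-21) = (36*(4 + 2*0 - 2))*(-21) = (36*(4 + 0 - 2))*(-21) = (36*2)*(-21) = 72*(-21) = -1512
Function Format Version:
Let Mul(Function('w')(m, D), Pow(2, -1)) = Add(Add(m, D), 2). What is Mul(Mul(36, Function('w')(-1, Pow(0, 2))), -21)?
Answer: -1512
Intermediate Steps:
Function('w')(m, D) = Add(4, Mul(2, D), Mul(2, m)) (Function('w')(m, D) = Mul(2, Add(Add(m, D), 2)) = Mul(2, Add(Add(D, m), 2)) = Mul(2, Add(2, D, m)) = Add(4, Mul(2, D), Mul(2, m)))
Mul(Mul(36, Function('w')(-1, Pow(0, 2))), -21) = Mul(Mul(36, Add(4, Mul(2, Pow(0, 2)), Mul(2, -1))), -21) = Mul(Mul(36, Add(4, Mul(2, 0), -2)), -21) = Mul(Mul(36, Add(4, 0, -2)), -21) = Mul(Mul(36, 2), -21) = Mul(72, -21) = -1512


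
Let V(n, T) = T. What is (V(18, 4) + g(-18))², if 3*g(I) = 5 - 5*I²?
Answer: 2569609/9 ≈ 2.8551e+5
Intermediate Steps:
g(I) = 5/3 - 5*I²/3 (g(I) = (5 - 5*I²)/3 = 5/3 - 5*I²/3)
(V(18, 4) + g(-18))² = (4 + (5/3 - 5/3*(-18)²))² = (4 + (5/3 - 5/3*324))² = (4 + (5/3 - 540))² = (4 - 1615/3)² = (-1603/3)² = 2569609/9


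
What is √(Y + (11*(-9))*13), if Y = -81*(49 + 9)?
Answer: 3*I*√665 ≈ 77.363*I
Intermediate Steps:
Y = -4698 (Y = -81*58 = -4698)
√(Y + (11*(-9))*13) = √(-4698 + (11*(-9))*13) = √(-4698 - 99*13) = √(-4698 - 1287) = √(-5985) = 3*I*√665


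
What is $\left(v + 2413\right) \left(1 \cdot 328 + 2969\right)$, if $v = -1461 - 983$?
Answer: $-102207$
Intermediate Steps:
$v = -2444$ ($v = -1461 - 983 = -2444$)
$\left(v + 2413\right) \left(1 \cdot 328 + 2969\right) = \left(-2444 + 2413\right) \left(1 \cdot 328 + 2969\right) = - 31 \left(328 + 2969\right) = \left(-31\right) 3297 = -102207$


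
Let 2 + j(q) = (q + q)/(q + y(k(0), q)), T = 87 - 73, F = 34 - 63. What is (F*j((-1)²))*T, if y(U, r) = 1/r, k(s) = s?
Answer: 406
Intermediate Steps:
F = -29
T = 14
j(q) = -2 + 2*q/(q + 1/q) (j(q) = -2 + (q + q)/(q + 1/q) = -2 + (2*q)/(q + 1/q) = -2 + 2*q/(q + 1/q))
(F*j((-1)²))*T = -(-58)/(1 + ((-1)²)²)*14 = -(-58)/(1 + 1²)*14 = -(-58)/(1 + 1)*14 = -(-58)/2*14 = -29*(-1)*14 = 29*14 = 406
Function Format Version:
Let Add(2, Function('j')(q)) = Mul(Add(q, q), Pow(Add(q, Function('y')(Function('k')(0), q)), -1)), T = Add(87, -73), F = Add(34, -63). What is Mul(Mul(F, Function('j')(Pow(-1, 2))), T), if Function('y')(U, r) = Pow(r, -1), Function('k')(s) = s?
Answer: 406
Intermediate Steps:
F = -29
T = 14
Function('j')(q) = Add(-2, Mul(2, q, Pow(Add(q, Pow(q, -1)), -1))) (Function('j')(q) = Add(-2, Mul(Add(q, q), Pow(Add(q, Pow(q, -1)), -1))) = Add(-2, Mul(Mul(2, q), Pow(Add(q, Pow(q, -1)), -1))) = Add(-2, Mul(2, q, Pow(Add(q, Pow(q, -1)), -1))))
Mul(Mul(F, Function('j')(Pow(-1, 2))), T) = Mul(Mul(-29, Mul(-2, Pow(Add(1, Pow(Pow(-1, 2), 2)), -1))), 14) = Mul(Mul(-29, Mul(-2, Pow(Add(1, Pow(1, 2)), -1))), 14) = Mul(Mul(-29, Mul(-2, Pow(Add(1, 1), -1))), 14) = Mul(Mul(-29, Mul(-2, Pow(2, -1))), 14) = Mul(Mul(-29, Mul(-2, Rational(1, 2))), 14) = Mul(Mul(-29, -1), 14) = Mul(29, 14) = 406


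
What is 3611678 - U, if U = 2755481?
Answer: 856197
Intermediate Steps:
3611678 - U = 3611678 - 1*2755481 = 3611678 - 2755481 = 856197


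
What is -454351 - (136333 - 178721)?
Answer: -411963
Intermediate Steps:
-454351 - (136333 - 178721) = -454351 - 1*(-42388) = -454351 + 42388 = -411963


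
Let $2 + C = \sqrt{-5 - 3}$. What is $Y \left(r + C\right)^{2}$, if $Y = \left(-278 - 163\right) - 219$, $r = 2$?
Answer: $5280$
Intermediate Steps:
$C = -2 + 2 i \sqrt{2}$ ($C = -2 + \sqrt{-5 - 3} = -2 + \sqrt{-8} = -2 + 2 i \sqrt{2} \approx -2.0 + 2.8284 i$)
$Y = -660$ ($Y = -441 - 219 = -660$)
$Y \left(r + C\right)^{2} = - 660 \left(2 - \left(2 - 2 i \sqrt{2}\right)\right)^{2} = - 660 \left(2 i \sqrt{2}\right)^{2} = \left(-660\right) \left(-8\right) = 5280$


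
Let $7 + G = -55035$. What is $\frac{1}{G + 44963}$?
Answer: $- \frac{1}{10079} \approx -9.9216 \cdot 10^{-5}$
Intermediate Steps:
$G = -55042$ ($G = -7 - 55035 = -55042$)
$\frac{1}{G + 44963} = \frac{1}{-55042 + 44963} = \frac{1}{-10079} = - \frac{1}{10079}$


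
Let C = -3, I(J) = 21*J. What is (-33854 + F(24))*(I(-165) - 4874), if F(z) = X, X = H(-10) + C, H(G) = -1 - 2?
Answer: 282358540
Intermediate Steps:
H(G) = -3
X = -6 (X = -3 - 3 = -6)
F(z) = -6
(-33854 + F(24))*(I(-165) - 4874) = (-33854 - 6)*(21*(-165) - 4874) = -33860*(-3465 - 4874) = -33860*(-8339) = 282358540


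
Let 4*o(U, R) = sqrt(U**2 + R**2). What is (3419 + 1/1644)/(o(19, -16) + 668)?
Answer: 15018876464/2934115437 - 5620837*sqrt(617)/2934115437 ≈ 5.0711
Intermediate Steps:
o(U, R) = sqrt(R**2 + U**2)/4 (o(U, R) = sqrt(U**2 + R**2)/4 = sqrt(R**2 + U**2)/4)
(3419 + 1/1644)/(o(19, -16) + 668) = (3419 + 1/1644)/(sqrt((-16)**2 + 19**2)/4 + 668) = (3419 + 1/1644)/(sqrt(256 + 361)/4 + 668) = 5620837/(1644*(sqrt(617)/4 + 668)) = 5620837/(1644*(668 + sqrt(617)/4))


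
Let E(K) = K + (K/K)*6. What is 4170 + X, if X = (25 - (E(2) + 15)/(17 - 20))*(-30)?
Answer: 3190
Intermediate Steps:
E(K) = 6 + K (E(K) = K + 1*6 = K + 6 = 6 + K)
X = -980 (X = (25 - ((6 + 2) + 15)/(17 - 20))*(-30) = (25 - (8 + 15)/(-3))*(-30) = (25 - 23*(-1)/3)*(-30) = (25 - 1*(-23/3))*(-30) = (25 + 23/3)*(-30) = (98/3)*(-30) = -980)
4170 + X = 4170 - 980 = 3190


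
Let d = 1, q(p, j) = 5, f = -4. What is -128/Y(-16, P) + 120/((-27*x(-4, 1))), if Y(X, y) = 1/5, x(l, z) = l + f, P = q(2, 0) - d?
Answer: -5755/9 ≈ -639.44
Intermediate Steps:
P = 4 (P = 5 - 1*1 = 5 - 1 = 4)
x(l, z) = -4 + l (x(l, z) = l - 4 = -4 + l)
Y(X, y) = 1/5 (Y(X, y) = 1*(1/5) = 1/5)
-128/Y(-16, P) + 120/((-27*x(-4, 1))) = -128/1/5 + 120/((-27*(-4 - 4))) = -128*5 + 120/((-27*(-8))) = -640 + 120/216 = -640 + 120*(1/216) = -640 + 5/9 = -5755/9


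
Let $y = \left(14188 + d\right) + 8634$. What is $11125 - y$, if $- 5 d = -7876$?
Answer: $- \frac{66361}{5} \approx -13272.0$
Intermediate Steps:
$d = \frac{7876}{5}$ ($d = \left(- \frac{1}{5}\right) \left(-7876\right) = \frac{7876}{5} \approx 1575.2$)
$y = \frac{121986}{5}$ ($y = \left(14188 + \frac{7876}{5}\right) + 8634 = \frac{78816}{5} + 8634 = \frac{121986}{5} \approx 24397.0$)
$11125 - y = 11125 - \frac{121986}{5} = - \frac{66361}{5}$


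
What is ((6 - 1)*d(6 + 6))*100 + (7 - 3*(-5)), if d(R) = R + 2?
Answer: 7022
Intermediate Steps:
d(R) = 2 + R
((6 - 1)*d(6 + 6))*100 + (7 - 3*(-5)) = ((6 - 1)*(2 + (6 + 6)))*100 + (7 - 3*(-5)) = (5*(2 + 12))*100 + (7 + 15) = (5*14)*100 + 22 = 70*100 + 22 = 7000 + 22 = 7022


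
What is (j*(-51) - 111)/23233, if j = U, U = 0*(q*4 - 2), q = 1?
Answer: -111/23233 ≈ -0.0047777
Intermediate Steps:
U = 0 (U = 0*(1*4 - 2) = 0*(4 - 2) = 0*2 = 0)
j = 0
(j*(-51) - 111)/23233 = (0*(-51) - 111)/23233 = (0 - 111)*(1/23233) = -111*1/23233 = -111/23233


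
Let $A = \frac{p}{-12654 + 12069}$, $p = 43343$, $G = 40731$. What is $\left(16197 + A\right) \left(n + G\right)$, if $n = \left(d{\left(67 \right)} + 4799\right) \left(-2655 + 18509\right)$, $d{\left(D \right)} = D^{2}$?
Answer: $\frac{463083383791022}{195} \approx 2.3748 \cdot 10^{12}$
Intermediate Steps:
$A = - \frac{43343}{585}$ ($A = \frac{43343}{-12654 + 12069} = \frac{43343}{-585} = 43343 \left(- \frac{1}{585}\right) = - \frac{43343}{585} \approx -74.091$)
$n = 147251952$ ($n = \left(67^{2} + 4799\right) \left(-2655 + 18509\right) = \left(4489 + 4799\right) 15854 = 9288 \cdot 15854 = 147251952$)
$\left(16197 + A\right) \left(n + G\right) = \left(16197 - \frac{43343}{585}\right) \left(147251952 + 40731\right) = \frac{9431902}{585} \cdot 147292683 = \frac{463083383791022}{195}$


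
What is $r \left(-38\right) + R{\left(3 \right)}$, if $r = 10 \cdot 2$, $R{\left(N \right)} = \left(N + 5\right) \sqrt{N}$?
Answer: $-760 + 8 \sqrt{3} \approx -746.14$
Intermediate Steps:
$R{\left(N \right)} = \sqrt{N} \left(5 + N\right)$ ($R{\left(N \right)} = \left(5 + N\right) \sqrt{N} = \sqrt{N} \left(5 + N\right)$)
$r = 20$
$r \left(-38\right) + R{\left(3 \right)} = 20 \left(-38\right) + \sqrt{3} \left(5 + 3\right) = -760 + \sqrt{3} \cdot 8 = -760 + 8 \sqrt{3}$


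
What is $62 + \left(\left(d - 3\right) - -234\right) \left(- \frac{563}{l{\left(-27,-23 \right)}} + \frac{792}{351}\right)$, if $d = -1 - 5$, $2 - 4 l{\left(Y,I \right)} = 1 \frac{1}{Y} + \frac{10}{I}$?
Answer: $- \frac{815844178}{3991} \approx -2.0442 \cdot 10^{5}$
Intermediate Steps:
$l{\left(Y,I \right)} = \frac{1}{2} - \frac{5}{2 I} - \frac{1}{4 Y}$ ($l{\left(Y,I \right)} = \frac{1}{2} - \frac{1 \frac{1}{Y} + \frac{10}{I}}{4} = \frac{1}{2} - \frac{\frac{1}{Y} + \frac{10}{I}}{4} = \frac{1}{2} - \left(\frac{1}{4 Y} + \frac{5}{2 I}\right) = \frac{1}{2} - \frac{5}{2 I} - \frac{1}{4 Y}$)
$d = -6$
$62 + \left(\left(d - 3\right) - -234\right) \left(- \frac{563}{l{\left(-27,-23 \right)}} + \frac{792}{351}\right) = 62 + \left(\left(-6 - 3\right) - -234\right) \left(- \frac{563}{\frac{1}{2} - \frac{5}{2 \left(-23\right)} - \frac{1}{4 \left(-27\right)}} + \frac{792}{351}\right) = 62 + \left(\left(-6 - 3\right) + 234\right) \left(- \frac{563}{\frac{1}{2} - - \frac{5}{46} - - \frac{1}{108}} + 792 \cdot \frac{1}{351}\right) = 62 + \left(-9 + 234\right) \left(- \frac{563}{\frac{1}{2} + \frac{5}{46} + \frac{1}{108}} + \frac{88}{39}\right) = 62 + 225 \left(- \frac{563}{\frac{1535}{2484}} + \frac{88}{39}\right) = 62 + 225 \left(\left(-563\right) \frac{2484}{1535} + \frac{88}{39}\right) = 62 + 225 \left(- \frac{1398492}{1535} + \frac{88}{39}\right) = 62 + 225 \left(- \frac{54406108}{59865}\right) = 62 - \frac{816091620}{3991} = - \frac{815844178}{3991}$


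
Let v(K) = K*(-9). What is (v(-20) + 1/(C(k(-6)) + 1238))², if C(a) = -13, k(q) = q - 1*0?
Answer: 48620691001/1500625 ≈ 32400.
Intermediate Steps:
k(q) = q (k(q) = q + 0 = q)
v(K) = -9*K
(v(-20) + 1/(C(k(-6)) + 1238))² = (-9*(-20) + 1/(-13 + 1238))² = (180 + 1/1225)² = (220501/1225)² = 48620691001/1500625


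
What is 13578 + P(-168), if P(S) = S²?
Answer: 41802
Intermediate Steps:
13578 + P(-168) = 13578 + (-168)² = 13578 + 28224 = 41802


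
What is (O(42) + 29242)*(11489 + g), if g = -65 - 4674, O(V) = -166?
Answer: 196263000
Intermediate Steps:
g = -4739
(O(42) + 29242)*(11489 + g) = (-166 + 29242)*(11489 - 4739) = 29076*6750 = 196263000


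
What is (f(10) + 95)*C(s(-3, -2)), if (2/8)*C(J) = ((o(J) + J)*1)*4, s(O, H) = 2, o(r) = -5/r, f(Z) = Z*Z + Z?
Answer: -1640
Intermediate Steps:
f(Z) = Z + Z² (f(Z) = Z² + Z = Z + Z²)
C(J) = -80/J + 16*J (C(J) = 4*(((-5/J + J)*1)*4) = 4*(((J - 5/J)*1)*4) = 4*((J - 5/J)*4) = 4*(-20/J + 4*J) = -80/J + 16*J)
(f(10) + 95)*C(s(-3, -2)) = (10*(1 + 10) + 95)*(-80/2 + 16*2) = (10*11 + 95)*(-80*½ + 32) = (110 + 95)*(-40 + 32) = 205*(-8) = -1640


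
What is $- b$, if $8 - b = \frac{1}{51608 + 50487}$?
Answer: $- \frac{816759}{102095} \approx -8.0$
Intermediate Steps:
$b = \frac{816759}{102095}$ ($b = 8 - \frac{1}{51608 + 50487} = 8 - \frac{1}{102095} = \frac{816759}{102095} \approx 8.0$)
$- b = \left(-1\right) \frac{816759}{102095} = - \frac{816759}{102095}$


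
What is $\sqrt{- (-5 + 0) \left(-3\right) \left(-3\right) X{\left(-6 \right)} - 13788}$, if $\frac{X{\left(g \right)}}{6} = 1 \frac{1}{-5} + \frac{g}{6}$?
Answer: $84 i \sqrt{2} \approx 118.79 i$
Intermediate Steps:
$X{\left(g \right)} = - \frac{6}{5} + g$ ($X{\left(g \right)} = 6 \left(1 \frac{1}{-5} + \frac{g}{6}\right) = 6 \left(1 \left(- \frac{1}{5}\right) + g \frac{1}{6}\right) = 6 \left(- \frac{1}{5} + \frac{g}{6}\right) = - \frac{6}{5} + g$)
$\sqrt{- (-5 + 0) \left(-3\right) \left(-3\right) X{\left(-6 \right)} - 13788} = \sqrt{- (-5 + 0) \left(-3\right) \left(-3\right) \left(- \frac{6}{5} - 6\right) - 13788} = \sqrt{\left(-1\right) \left(-5\right) \left(-3\right) \left(-3\right) \left(- \frac{36}{5}\right) - 13788} = \sqrt{5 \left(-3\right) \left(-3\right) \left(- \frac{36}{5}\right) - 13788} = \sqrt{\left(-15\right) \left(-3\right) \left(- \frac{36}{5}\right) - 13788} = \sqrt{45 \left(- \frac{36}{5}\right) - 13788} = \sqrt{-324 - 13788} = \sqrt{-14112} = 84 i \sqrt{2}$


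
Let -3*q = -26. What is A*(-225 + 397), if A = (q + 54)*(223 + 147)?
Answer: 11964320/3 ≈ 3.9881e+6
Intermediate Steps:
q = 26/3 (q = -1/3*(-26) = 26/3 ≈ 8.6667)
A = 69560/3 (A = (26/3 + 54)*(223 + 147) = (188/3)*370 = 69560/3 ≈ 23187.)
A*(-225 + 397) = 69560*(-225 + 397)/3 = (69560/3)*172 = 11964320/3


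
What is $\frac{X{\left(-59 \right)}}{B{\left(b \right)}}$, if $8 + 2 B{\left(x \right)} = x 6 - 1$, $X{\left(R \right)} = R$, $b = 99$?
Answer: $- \frac{118}{585} \approx -0.20171$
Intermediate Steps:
$B{\left(x \right)} = - \frac{9}{2} + 3 x$ ($B{\left(x \right)} = -4 + \frac{x 6 - 1}{2} = -4 + \frac{6 x - 1}{2} = -4 + \frac{-1 + 6 x}{2} = -4 + \left(- \frac{1}{2} + 3 x\right) = - \frac{9}{2} + 3 x$)
$\frac{X{\left(-59 \right)}}{B{\left(b \right)}} = - \frac{59}{- \frac{9}{2} + 3 \cdot 99} = - \frac{59}{- \frac{9}{2} + 297} = - \frac{59}{\frac{585}{2}} = \left(-59\right) \frac{2}{585} = - \frac{118}{585}$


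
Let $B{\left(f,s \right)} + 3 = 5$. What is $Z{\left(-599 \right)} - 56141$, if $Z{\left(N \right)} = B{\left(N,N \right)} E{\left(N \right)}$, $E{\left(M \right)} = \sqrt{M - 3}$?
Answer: $-56141 + 2 i \sqrt{602} \approx -56141.0 + 49.071 i$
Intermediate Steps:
$E{\left(M \right)} = \sqrt{-3 + M}$
$B{\left(f,s \right)} = 2$ ($B{\left(f,s \right)} = -3 + 5 = 2$)
$Z{\left(N \right)} = 2 \sqrt{-3 + N}$
$Z{\left(-599 \right)} - 56141 = 2 \sqrt{-3 - 599} - 56141 = 2 \sqrt{-602} - 56141 = 2 i \sqrt{602} - 56141 = -56141 + 2 i \sqrt{602}$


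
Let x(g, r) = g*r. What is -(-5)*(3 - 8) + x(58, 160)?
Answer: 9255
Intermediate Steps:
-(-5)*(3 - 8) + x(58, 160) = -(-5)*(3 - 8) + 58*160 = -(-5)*(-5) + 9280 = -1*25 + 9280 = -25 + 9280 = 9255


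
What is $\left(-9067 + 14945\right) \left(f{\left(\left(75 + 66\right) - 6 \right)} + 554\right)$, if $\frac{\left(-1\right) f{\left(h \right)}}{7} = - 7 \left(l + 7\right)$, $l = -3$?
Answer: $4408500$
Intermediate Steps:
$f{\left(h \right)} = 196$ ($f{\left(h \right)} = - 7 \left(- 7 \left(-3 + 7\right)\right) = - 7 \left(\left(-7\right) 4\right) = \left(-7\right) \left(-28\right) = 196$)
$\left(-9067 + 14945\right) \left(f{\left(\left(75 + 66\right) - 6 \right)} + 554\right) = \left(-9067 + 14945\right) \left(196 + 554\right) = 5878 \cdot 750 = 4408500$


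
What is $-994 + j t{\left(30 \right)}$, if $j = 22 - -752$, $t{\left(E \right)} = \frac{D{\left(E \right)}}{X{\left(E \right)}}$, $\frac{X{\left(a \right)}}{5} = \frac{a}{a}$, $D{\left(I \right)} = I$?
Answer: $3650$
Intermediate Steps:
$X{\left(a \right)} = 5$ ($X{\left(a \right)} = 5 \frac{a}{a} = 5 \cdot 1 = 5$)
$t{\left(E \right)} = \frac{E}{5}$
$j = 774$ ($j = 22 + 752 = 774$)
$-994 + j t{\left(30 \right)} = -994 + 774 \cdot \frac{1}{5} \cdot 30 = -994 + 774 \cdot 6 = -994 + 4644 = 3650$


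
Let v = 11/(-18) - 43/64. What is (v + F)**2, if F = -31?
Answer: 345774025/331776 ≈ 1042.2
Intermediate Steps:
v = -739/576 (v = 11*(-1/18) - 43*1/64 = -11/18 - 43/64 = -739/576 ≈ -1.2830)
(v + F)**2 = (-739/576 - 31)**2 = (-18595/576)**2 = 345774025/331776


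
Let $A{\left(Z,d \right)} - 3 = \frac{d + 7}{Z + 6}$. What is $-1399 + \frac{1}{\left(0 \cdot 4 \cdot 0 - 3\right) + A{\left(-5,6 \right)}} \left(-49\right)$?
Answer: $- \frac{18236}{13} \approx -1402.8$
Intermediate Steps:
$A{\left(Z,d \right)} = 3 + \frac{7 + d}{6 + Z}$ ($A{\left(Z,d \right)} = 3 + \frac{d + 7}{Z + 6} = 3 + \frac{7 + d}{6 + Z}$)
$-1399 + \frac{1}{\left(0 \cdot 4 \cdot 0 - 3\right) + A{\left(-5,6 \right)}} \left(-49\right) = -1399 + \frac{1}{\left(0 \cdot 4 \cdot 0 - 3\right) + \frac{25 + 6 + 3 \left(-5\right)}{6 - 5}} \left(-49\right) = -1399 + \frac{1}{\left(0 \cdot 0 - 3\right) + \frac{25 + 6 - 15}{1}} \left(-49\right) = -1399 + \frac{1}{\left(0 - 3\right) + 1 \cdot 16} \left(-49\right) = -1399 + \frac{1}{-3 + 16} \left(-49\right) = -1399 + \frac{1}{13} \left(-49\right) = -1399 - \frac{49}{13} = - \frac{18236}{13}$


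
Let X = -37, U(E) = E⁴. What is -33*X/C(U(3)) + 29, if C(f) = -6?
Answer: -349/2 ≈ -174.50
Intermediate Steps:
-33*X/C(U(3)) + 29 = -(-1221)/(-6) + 29 = -(-1221)*(-1)/6 + 29 = -33*37/6 + 29 = -407/2 + 29 = -349/2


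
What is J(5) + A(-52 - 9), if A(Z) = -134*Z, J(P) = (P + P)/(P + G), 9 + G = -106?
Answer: 89913/11 ≈ 8173.9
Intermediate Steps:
G = -115 (G = -9 - 106 = -115)
J(P) = 2*P/(-115 + P) (J(P) = (P + P)/(P - 115) = (2*P)/(-115 + P) = 2*P/(-115 + P))
J(5) + A(-52 - 9) = 2*5/(-115 + 5) - 134*(-52 - 9) = 2*5/(-110) - 134*(-61) = 2*5*(-1/110) + 8174 = -1/11 + 8174 = 89913/11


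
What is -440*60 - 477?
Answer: -26877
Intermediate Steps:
-440*60 - 477 = -110*240 - 477 = -26400 - 477 = -26877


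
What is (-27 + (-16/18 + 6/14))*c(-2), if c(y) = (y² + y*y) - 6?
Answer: -3460/63 ≈ -54.921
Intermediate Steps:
c(y) = -6 + 2*y² (c(y) = (y² + y²) - 6 = 2*y² - 6 = -6 + 2*y²)
(-27 + (-16/18 + 6/14))*c(-2) = (-27 + (-16/18 + 6/14))*(-6 + 2*(-2)²) = (-27 + (-16*1/18 + 6*(1/14)))*(-6 + 2*4) = (-27 + (-8/9 + 3/7))*(-6 + 8) = (-27 - 29/63)*2 = -1730/63*2 = -3460/63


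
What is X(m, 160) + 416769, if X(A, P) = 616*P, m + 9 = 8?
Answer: 515329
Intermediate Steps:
m = -1 (m = -9 + 8 = -1)
X(m, 160) + 416769 = 616*160 + 416769 = 98560 + 416769 = 515329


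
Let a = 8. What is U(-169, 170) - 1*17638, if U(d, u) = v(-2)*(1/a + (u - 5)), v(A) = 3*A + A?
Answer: -18959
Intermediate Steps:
v(A) = 4*A
U(d, u) = 39 - 8*u (U(d, u) = (4*(-2))*(1/8 + (u - 5)) = -8*(1*(⅛) + (-5 + u)) = -8*(⅛ + (-5 + u)) = -8*(-39/8 + u) = 39 - 8*u)
U(-169, 170) - 1*17638 = (39 - 8*170) - 1*17638 = (39 - 1360) - 17638 = -1321 - 17638 = -18959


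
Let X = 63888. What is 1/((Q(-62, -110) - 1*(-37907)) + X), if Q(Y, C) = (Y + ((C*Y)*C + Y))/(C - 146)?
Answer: 64/6702461 ≈ 9.5487e-6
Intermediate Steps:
Q(Y, C) = (2*Y + Y*C²)/(-146 + C) (Q(Y, C) = (Y + (Y*C² + Y))/(-146 + C) = (Y + (Y + Y*C²))/(-146 + C) = (2*Y + Y*C²)/(-146 + C))
1/((Q(-62, -110) - 1*(-37907)) + X) = 1/((-62*(2 + (-110)²)/(-146 - 110) - 1*(-37907)) + 63888) = 1/((-62*(2 + 12100)/(-256) + 37907) + 63888) = 1/((-62*(-1/256)*12102 + 37907) + 63888) = 1/((187581/64 + 37907) + 63888) = 1/(2613629/64 + 63888) = 1/(6702461/64) = 64/6702461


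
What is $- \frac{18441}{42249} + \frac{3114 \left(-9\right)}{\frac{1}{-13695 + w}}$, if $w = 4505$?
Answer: $\frac{3627202545873}{14083} \approx 2.5756 \cdot 10^{8}$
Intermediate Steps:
$- \frac{18441}{42249} + \frac{3114 \left(-9\right)}{\frac{1}{-13695 + w}} = - \frac{18441}{42249} + \frac{3114 \left(-9\right)}{\frac{1}{-13695 + 4505}} = \left(-18441\right) \frac{1}{42249} - \frac{28026}{\frac{1}{-9190}} = - \frac{6147}{14083} - \frac{28026}{- \frac{1}{9190}} = - \frac{6147}{14083} - -257558940 = - \frac{6147}{14083} + 257558940 = \frac{3627202545873}{14083}$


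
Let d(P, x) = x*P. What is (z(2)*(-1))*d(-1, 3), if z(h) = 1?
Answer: 3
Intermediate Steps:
d(P, x) = P*x
(z(2)*(-1))*d(-1, 3) = (1*(-1))*(-1*3) = -1*(-3) = 3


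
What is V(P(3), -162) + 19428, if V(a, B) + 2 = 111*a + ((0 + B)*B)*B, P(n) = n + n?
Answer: -4231436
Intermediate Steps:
P(n) = 2*n
V(a, B) = -2 + B³ + 111*a (V(a, B) = -2 + (111*a + ((0 + B)*B)*B) = -2 + (111*a + (B*B)*B) = -2 + (111*a + B²*B) = -2 + (111*a + B³) = -2 + (B³ + 111*a) = -2 + B³ + 111*a)
V(P(3), -162) + 19428 = (-2 + (-162)³ + 111*(2*3)) + 19428 = (-2 - 4251528 + 111*6) + 19428 = (-2 - 4251528 + 666) + 19428 = -4250864 + 19428 = -4231436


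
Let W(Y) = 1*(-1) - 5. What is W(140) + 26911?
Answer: 26905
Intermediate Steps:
W(Y) = -6 (W(Y) = -1 - 5 = -6)
W(140) + 26911 = -6 + 26911 = 26905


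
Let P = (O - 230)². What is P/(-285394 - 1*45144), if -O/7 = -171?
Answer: -935089/330538 ≈ -2.8290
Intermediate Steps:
O = 1197 (O = -7*(-171) = 1197)
P = 935089 (P = (1197 - 230)² = 967² = 935089)
P/(-285394 - 1*45144) = 935089/(-285394 - 1*45144) = 935089/(-285394 - 45144) = 935089/(-330538) = 935089*(-1/330538) = -935089/330538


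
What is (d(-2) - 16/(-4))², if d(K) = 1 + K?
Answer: 9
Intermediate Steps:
(d(-2) - 16/(-4))² = ((1 - 2) - 16/(-4))² = (-1 - 16*(-¼))² = (-1 + 4)² = 3² = 9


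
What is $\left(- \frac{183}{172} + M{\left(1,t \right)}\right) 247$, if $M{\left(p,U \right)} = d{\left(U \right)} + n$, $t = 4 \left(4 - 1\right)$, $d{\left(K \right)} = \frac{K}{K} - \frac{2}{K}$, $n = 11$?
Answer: $\frac{1372579}{516} \approx 2660.0$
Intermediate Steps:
$d{\left(K \right)} = 1 - \frac{2}{K}$
$t = 12$ ($t = 4 \cdot 3 = 12$)
$M{\left(p,U \right)} = 11 + \frac{-2 + U}{U}$ ($M{\left(p,U \right)} = \frac{-2 + U}{U} + 11 = 11 + \frac{-2 + U}{U}$)
$\left(- \frac{183}{172} + M{\left(1,t \right)}\right) 247 = \left(- \frac{183}{172} + \left(12 - \frac{2}{12}\right)\right) 247 = \left(\left(-183\right) \frac{1}{172} + \left(12 - \frac{1}{6}\right)\right) 247 = \left(- \frac{183}{172} + \left(12 - \frac{1}{6}\right)\right) 247 = \left(- \frac{183}{172} + \frac{71}{6}\right) 247 = \frac{5557}{516} \cdot 247 = \frac{1372579}{516}$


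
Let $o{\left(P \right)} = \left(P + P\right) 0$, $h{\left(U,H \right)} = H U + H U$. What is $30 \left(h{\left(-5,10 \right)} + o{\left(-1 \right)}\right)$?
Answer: $-3000$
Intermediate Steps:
$h{\left(U,H \right)} = 2 H U$
$o{\left(P \right)} = 0$ ($o{\left(P \right)} = 2 P 0 = 0$)
$30 \left(h{\left(-5,10 \right)} + o{\left(-1 \right)}\right) = 30 \left(2 \cdot 10 \left(-5\right) + 0\right) = 30 \left(-100 + 0\right) = 30 \left(-100\right) = -3000$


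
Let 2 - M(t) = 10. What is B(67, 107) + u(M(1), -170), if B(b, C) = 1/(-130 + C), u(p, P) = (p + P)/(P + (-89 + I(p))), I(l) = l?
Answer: 43/69 ≈ 0.62319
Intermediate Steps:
M(t) = -8 (M(t) = 2 - 1*10 = 2 - 10 = -8)
u(p, P) = (P + p)/(-89 + P + p) (u(p, P) = (p + P)/(P + (-89 + p)) = (P + p)/(-89 + P + p))
B(67, 107) + u(M(1), -170) = 1/(-130 + 107) + (-170 - 8)/(-89 - 170 - 8) = 1/(-23) - 178/(-267) = -1/23 - 1/267*(-178) = -1/23 + ⅔ = 43/69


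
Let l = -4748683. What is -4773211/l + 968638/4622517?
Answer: 26664003795841/21950867895111 ≈ 1.2147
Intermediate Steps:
-4773211/l + 968638/4622517 = -4773211/(-4748683) + 968638/4622517 = -4773211*(-1/4748683) + 968638*(1/4622517) = 4773211/4748683 + 968638/4622517 = 26664003795841/21950867895111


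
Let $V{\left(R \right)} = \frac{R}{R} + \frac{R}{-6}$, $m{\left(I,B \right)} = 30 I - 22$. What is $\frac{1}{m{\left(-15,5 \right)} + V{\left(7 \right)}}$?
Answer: $- \frac{6}{2833} \approx -0.0021179$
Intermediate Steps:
$m{\left(I,B \right)} = -22 + 30 I$
$V{\left(R \right)} = 1 - \frac{R}{6}$ ($V{\left(R \right)} = 1 + R \left(- \frac{1}{6}\right) = 1 - \frac{R}{6}$)
$\frac{1}{m{\left(-15,5 \right)} + V{\left(7 \right)}} = \frac{1}{\left(-22 + 30 \left(-15\right)\right) + \left(1 - \frac{7}{6}\right)} = \frac{1}{\left(-22 - 450\right) + \left(1 - \frac{7}{6}\right)} = \frac{1}{-472 - \frac{1}{6}} = \frac{1}{- \frac{2833}{6}} = - \frac{6}{2833}$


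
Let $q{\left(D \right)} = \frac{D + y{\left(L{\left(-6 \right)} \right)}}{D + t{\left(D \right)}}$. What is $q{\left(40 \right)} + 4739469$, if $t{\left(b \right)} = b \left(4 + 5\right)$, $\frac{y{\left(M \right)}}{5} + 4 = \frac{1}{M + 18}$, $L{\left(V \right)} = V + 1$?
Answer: $\frac{4929047813}{1040} \approx 4.7395 \cdot 10^{6}$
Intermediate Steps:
$L{\left(V \right)} = 1 + V$
$y{\left(M \right)} = -20 + \frac{5}{18 + M}$ ($y{\left(M \right)} = -20 + \frac{5}{M + 18} = -20 + \frac{5}{18 + M}$)
$t{\left(b \right)} = 9 b$ ($t{\left(b \right)} = b 9 = 9 b$)
$q{\left(D \right)} = \frac{- \frac{255}{13} + D}{10 D}$ ($q{\left(D \right)} = \frac{D + \frac{5 \left(-71 - 4 \left(1 - 6\right)\right)}{18 + \left(1 - 6\right)}}{D + 9 D} = \frac{D + \frac{5 \left(-71 - -20\right)}{18 - 5}}{10 D} = \left(D + \frac{5 \left(-71 + 20\right)}{13}\right) \frac{1}{10 D} = \left(D + 5 \cdot \frac{1}{13} \left(-51\right)\right) \frac{1}{10 D} = \left(D - \frac{255}{13}\right) \frac{1}{10 D} = \left(- \frac{255}{13} + D\right) \frac{1}{10 D} = \frac{- \frac{255}{13} + D}{10 D}$)
$q{\left(40 \right)} + 4739469 = \frac{-255 + 13 \cdot 40}{130 \cdot 40} + 4739469 = \frac{1}{130} \cdot \frac{1}{40} \left(-255 + 520\right) + 4739469 = \frac{1}{130} \cdot \frac{1}{40} \cdot 265 + 4739469 = \frac{53}{1040} + 4739469 = \frac{4929047813}{1040}$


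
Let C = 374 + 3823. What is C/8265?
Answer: 1399/2755 ≈ 0.50780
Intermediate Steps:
C = 4197
C/8265 = 4197/8265 = 4197*(1/8265) = 1399/2755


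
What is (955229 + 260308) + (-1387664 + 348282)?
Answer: 176155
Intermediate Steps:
(955229 + 260308) + (-1387664 + 348282) = 1215537 - 1039382 = 176155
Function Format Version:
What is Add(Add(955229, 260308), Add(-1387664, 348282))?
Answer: 176155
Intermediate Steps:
Add(Add(955229, 260308), Add(-1387664, 348282)) = Add(1215537, -1039382) = 176155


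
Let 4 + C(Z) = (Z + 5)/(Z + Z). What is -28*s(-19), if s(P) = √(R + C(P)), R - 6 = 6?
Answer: -28*√3021/19 ≈ -80.999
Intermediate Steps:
R = 12 (R = 6 + 6 = 12)
C(Z) = -4 + (5 + Z)/(2*Z) (C(Z) = -4 + (Z + 5)/(Z + Z) = -4 + (5 + Z)/((2*Z)) = -4 + (5 + Z)*(1/(2*Z)) = -4 + (5 + Z)/(2*Z))
s(P) = √(12 + (5 - 7*P)/(2*P))
-28*s(-19) = -14*√(34 + 10/(-19)) = -14*√(34 + 10*(-1/19)) = -14*√(34 - 10/19) = -14*√(636/19) = -14*2*√3021/19 = -28*√3021/19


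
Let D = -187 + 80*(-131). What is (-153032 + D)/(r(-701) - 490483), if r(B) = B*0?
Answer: 163699/490483 ≈ 0.33375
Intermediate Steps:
D = -10667 (D = -187 - 10480 = -10667)
r(B) = 0
(-153032 + D)/(r(-701) - 490483) = (-153032 - 10667)/(0 - 490483) = -163699/(-490483) = -163699*(-1/490483) = 163699/490483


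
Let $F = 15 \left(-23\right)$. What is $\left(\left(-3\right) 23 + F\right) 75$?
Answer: $-31050$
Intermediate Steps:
$F = -345$
$\left(\left(-3\right) 23 + F\right) 75 = \left(\left(-3\right) 23 - 345\right) 75 = \left(-69 - 345\right) 75 = \left(-414\right) 75 = -31050$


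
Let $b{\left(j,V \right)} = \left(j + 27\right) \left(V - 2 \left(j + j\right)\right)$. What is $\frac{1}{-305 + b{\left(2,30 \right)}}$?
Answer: $\frac{1}{333} \approx 0.003003$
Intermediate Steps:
$b{\left(j,V \right)} = \left(27 + j\right) \left(V - 4 j\right)$ ($b{\left(j,V \right)} = \left(27 + j\right) \left(V - 2 \cdot 2 j\right) = \left(27 + j\right) \left(V - 4 j\right)$)
$\frac{1}{-305 + b{\left(2,30 \right)}} = \frac{1}{-305 + \left(\left(-108\right) 2 - 4 \cdot 2^{2} + 27 \cdot 30 + 30 \cdot 2\right)} = \frac{1}{-305 + \left(-216 - 16 + 810 + 60\right)} = \frac{1}{-305 + 638} = \frac{1}{333}$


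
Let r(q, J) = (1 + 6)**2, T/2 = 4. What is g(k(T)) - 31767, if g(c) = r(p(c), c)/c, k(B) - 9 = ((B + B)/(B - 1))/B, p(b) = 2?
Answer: -2064512/65 ≈ -31762.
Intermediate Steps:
T = 8 (T = 2*4 = 8)
r(q, J) = 49 (r(q, J) = 7**2 = 49)
k(B) = 9 + 2/(-1 + B) (k(B) = 9 + ((B + B)/(B - 1))/B = 9 + ((2*B)/(-1 + B))/B = 9 + (2*B/(-1 + B))/B = 9 + 2/(-1 + B))
g(c) = 49/c
g(k(T)) - 31767 = 49/(((-7 + 9*8)/(-1 + 8))) - 31767 = 49/(((-7 + 72)/7)) - 31767 = 49/(((1/7)*65)) - 31767 = 49/(65/7) - 31767 = 49*(7/65) - 31767 = 343/65 - 31767 = -2064512/65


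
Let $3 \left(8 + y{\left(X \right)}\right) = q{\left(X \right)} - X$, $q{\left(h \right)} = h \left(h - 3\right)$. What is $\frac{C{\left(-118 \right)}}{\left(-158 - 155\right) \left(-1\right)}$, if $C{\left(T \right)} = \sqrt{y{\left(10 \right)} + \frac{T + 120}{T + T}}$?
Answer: $\frac{\sqrt{166970}}{36934} \approx 0.011064$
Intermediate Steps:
$q{\left(h \right)} = h \left(-3 + h\right)$
$y{\left(X \right)} = -8 - \frac{X}{3} + \frac{X \left(-3 + X\right)}{3}$ ($y{\left(X \right)} = -8 + \frac{X \left(-3 + X\right) - X}{3} = -8 + \frac{- X + X \left(-3 + X\right)}{3} = -8 + \left(- \frac{X}{3} + \frac{X \left(-3 + X\right)}{3}\right) = -8 - \frac{X}{3} + \frac{X \left(-3 + X\right)}{3}$)
$C{\left(T \right)} = \sqrt{12 + \frac{120 + T}{2 T}}$ ($C{\left(T \right)} = \sqrt{\left(-8 - \frac{10}{3} + \frac{1}{3} \cdot 10 \left(-3 + 10\right)\right) + \frac{T + 120}{T + T}} = \sqrt{\left(-8 - \frac{10}{3} + \frac{1}{3} \cdot 10 \cdot 7\right) + \frac{120 + T}{2 T}} = \sqrt{\left(-8 - \frac{10}{3} + \frac{70}{3}\right) + \left(120 + T\right) \frac{1}{2 T}} = \sqrt{12 + \frac{120 + T}{2 T}}$)
$\frac{C{\left(-118 \right)}}{\left(-158 - 155\right) \left(-1\right)} = \frac{\frac{1}{2} \sqrt{50 + \frac{240}{-118}}}{\left(-158 - 155\right) \left(-1\right)} = \frac{\frac{1}{2} \sqrt{50 + 240 \left(- \frac{1}{118}\right)}}{\left(-313\right) \left(-1\right)} = \frac{\frac{1}{2} \sqrt{50 - \frac{120}{59}}}{313} = \frac{\sqrt{\frac{2830}{59}}}{2} \cdot \frac{1}{313} = \frac{\frac{1}{59} \sqrt{166970}}{2} \cdot \frac{1}{313} = \frac{\sqrt{166970}}{118} \cdot \frac{1}{313} = \frac{\sqrt{166970}}{36934}$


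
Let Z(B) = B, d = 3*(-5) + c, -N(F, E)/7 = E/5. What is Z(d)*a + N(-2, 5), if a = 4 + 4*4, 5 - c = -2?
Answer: -167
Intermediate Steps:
c = 7 (c = 5 - 1*(-2) = 5 + 2 = 7)
N(F, E) = -7*E/5
d = -8 (d = 3*(-5) + 7 = -15 + 7 = -8)
a = 20 (a = 4 + 16 = 20)
Z(d)*a + N(-2, 5) = -8*20 - 7/5*5 = -160 - 7 = -167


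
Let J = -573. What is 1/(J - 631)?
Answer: -1/1204 ≈ -0.00083056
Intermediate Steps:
1/(J - 631) = 1/(-573 - 631) = 1/(-1204) = -1/1204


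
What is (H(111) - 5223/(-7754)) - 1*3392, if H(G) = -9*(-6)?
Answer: -25877629/7754 ≈ -3337.3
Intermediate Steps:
H(G) = 54
(H(111) - 5223/(-7754)) - 1*3392 = (54 - 5223/(-7754)) - 1*3392 = (54 - 5223*(-1)/7754) - 3392 = (54 - 1*(-5223/7754)) - 3392 = (54 + 5223/7754) - 3392 = 423939/7754 - 3392 = -25877629/7754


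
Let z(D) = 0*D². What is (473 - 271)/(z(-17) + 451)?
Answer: 202/451 ≈ 0.44789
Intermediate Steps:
z(D) = 0
(473 - 271)/(z(-17) + 451) = (473 - 271)/(0 + 451) = 202/451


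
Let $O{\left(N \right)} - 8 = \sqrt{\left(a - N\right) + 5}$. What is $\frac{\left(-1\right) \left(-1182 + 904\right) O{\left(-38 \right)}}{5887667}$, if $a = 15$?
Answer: $\frac{2224}{5887667} + \frac{278 \sqrt{58}}{5887667} \approx 0.00073734$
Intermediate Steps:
$O{\left(N \right)} = 8 + \sqrt{20 - N}$ ($O{\left(N \right)} = 8 + \sqrt{\left(15 - N\right) + 5} = 8 + \sqrt{20 - N}$)
$\frac{\left(-1\right) \left(-1182 + 904\right) O{\left(-38 \right)}}{5887667} = \frac{\left(-1\right) \left(-1182 + 904\right) \left(8 + \sqrt{20 - -38}\right)}{5887667} = - \left(-278\right) \left(8 + \sqrt{20 + 38}\right) \frac{1}{5887667} = - \left(-278\right) \left(8 + \sqrt{58}\right) \frac{1}{5887667} = - (-2224 - 278 \sqrt{58}) \frac{1}{5887667} = \left(2224 + 278 \sqrt{58}\right) \frac{1}{5887667} = \frac{2224}{5887667} + \frac{278 \sqrt{58}}{5887667}$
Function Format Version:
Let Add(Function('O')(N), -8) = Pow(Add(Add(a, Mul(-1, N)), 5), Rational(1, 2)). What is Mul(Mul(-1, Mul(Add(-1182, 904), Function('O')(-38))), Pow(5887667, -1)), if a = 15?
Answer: Add(Rational(2224, 5887667), Mul(Rational(278, 5887667), Pow(58, Rational(1, 2)))) ≈ 0.00073734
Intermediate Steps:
Function('O')(N) = Add(8, Pow(Add(20, Mul(-1, N)), Rational(1, 2))) (Function('O')(N) = Add(8, Pow(Add(Add(15, Mul(-1, N)), 5), Rational(1, 2))) = Add(8, Pow(Add(20, Mul(-1, N)), Rational(1, 2))))
Mul(Mul(-1, Mul(Add(-1182, 904), Function('O')(-38))), Pow(5887667, -1)) = Mul(Mul(-1, Mul(Add(-1182, 904), Add(8, Pow(Add(20, Mul(-1, -38)), Rational(1, 2))))), Pow(5887667, -1)) = Mul(Mul(-1, Mul(-278, Add(8, Pow(Add(20, 38), Rational(1, 2))))), Rational(1, 5887667)) = Mul(Mul(-1, Mul(-278, Add(8, Pow(58, Rational(1, 2))))), Rational(1, 5887667)) = Mul(Mul(-1, Add(-2224, Mul(-278, Pow(58, Rational(1, 2))))), Rational(1, 5887667)) = Mul(Add(2224, Mul(278, Pow(58, Rational(1, 2)))), Rational(1, 5887667)) = Add(Rational(2224, 5887667), Mul(Rational(278, 5887667), Pow(58, Rational(1, 2))))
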